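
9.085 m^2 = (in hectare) 0.0009085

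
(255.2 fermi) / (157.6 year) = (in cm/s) 5.135e-21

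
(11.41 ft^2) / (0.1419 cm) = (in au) 4.994e-09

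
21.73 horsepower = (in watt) 1.62e+04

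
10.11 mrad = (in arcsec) 2085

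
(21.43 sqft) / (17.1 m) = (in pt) 330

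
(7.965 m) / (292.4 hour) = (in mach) 2.222e-08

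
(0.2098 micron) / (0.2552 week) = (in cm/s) 1.359e-10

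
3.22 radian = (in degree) 184.5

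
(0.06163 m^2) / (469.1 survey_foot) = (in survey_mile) 2.678e-07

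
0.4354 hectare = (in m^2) 4354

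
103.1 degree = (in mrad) 1799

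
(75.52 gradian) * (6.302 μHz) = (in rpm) 7.139e-05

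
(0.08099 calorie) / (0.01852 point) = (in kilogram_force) 5289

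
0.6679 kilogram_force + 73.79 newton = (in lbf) 18.06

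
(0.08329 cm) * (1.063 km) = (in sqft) 9.53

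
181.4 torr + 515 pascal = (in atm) 0.2438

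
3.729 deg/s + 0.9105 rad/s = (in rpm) 9.316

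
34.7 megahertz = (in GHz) 0.0347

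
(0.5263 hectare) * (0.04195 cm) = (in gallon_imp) 485.7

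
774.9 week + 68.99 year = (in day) 3.061e+04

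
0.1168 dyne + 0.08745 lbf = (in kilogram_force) 0.03967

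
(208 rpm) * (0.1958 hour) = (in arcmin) 5.278e+07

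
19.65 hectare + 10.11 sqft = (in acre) 48.56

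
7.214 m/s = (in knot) 14.02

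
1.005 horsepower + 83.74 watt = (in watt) 833.2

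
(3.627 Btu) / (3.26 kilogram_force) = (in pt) 3.393e+05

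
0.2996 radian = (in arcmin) 1030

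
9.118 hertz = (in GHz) 9.118e-09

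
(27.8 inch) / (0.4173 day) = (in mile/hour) 4.381e-05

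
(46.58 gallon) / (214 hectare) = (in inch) 3.244e-06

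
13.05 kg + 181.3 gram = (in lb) 29.17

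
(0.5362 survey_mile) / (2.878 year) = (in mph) 2.127e-05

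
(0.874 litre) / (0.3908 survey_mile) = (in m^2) 1.39e-06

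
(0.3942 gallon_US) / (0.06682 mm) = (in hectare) 0.002233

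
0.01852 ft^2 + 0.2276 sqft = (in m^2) 0.02287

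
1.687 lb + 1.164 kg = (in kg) 1.929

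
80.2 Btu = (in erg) 8.462e+11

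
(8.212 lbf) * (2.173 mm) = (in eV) 4.954e+17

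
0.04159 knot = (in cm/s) 2.14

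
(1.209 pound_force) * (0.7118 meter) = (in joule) 3.828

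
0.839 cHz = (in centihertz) 0.839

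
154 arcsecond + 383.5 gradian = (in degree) 345.2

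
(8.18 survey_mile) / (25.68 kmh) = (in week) 0.003051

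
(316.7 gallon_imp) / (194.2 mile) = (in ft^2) 4.959e-05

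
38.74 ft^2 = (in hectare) 0.0003599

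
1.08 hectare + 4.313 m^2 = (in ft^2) 1.163e+05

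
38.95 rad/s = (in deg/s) 2232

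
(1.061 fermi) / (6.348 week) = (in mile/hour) 6.182e-22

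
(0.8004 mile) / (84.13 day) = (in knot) 0.0003445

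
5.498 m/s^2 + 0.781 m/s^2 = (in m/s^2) 6.279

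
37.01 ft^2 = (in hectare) 0.0003438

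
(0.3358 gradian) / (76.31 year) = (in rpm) 2.093e-11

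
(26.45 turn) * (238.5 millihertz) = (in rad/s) 39.64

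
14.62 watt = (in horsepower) 0.01961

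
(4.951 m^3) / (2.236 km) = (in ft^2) 0.02383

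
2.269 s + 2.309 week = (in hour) 387.9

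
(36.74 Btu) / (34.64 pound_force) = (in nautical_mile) 0.1358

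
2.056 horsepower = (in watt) 1533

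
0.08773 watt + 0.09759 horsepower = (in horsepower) 0.09771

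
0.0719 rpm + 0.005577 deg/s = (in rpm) 0.07283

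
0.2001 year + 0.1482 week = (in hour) 1778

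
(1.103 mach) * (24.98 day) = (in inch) 3.191e+10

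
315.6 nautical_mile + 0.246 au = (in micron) 3.68e+16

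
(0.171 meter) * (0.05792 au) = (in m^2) 1.482e+09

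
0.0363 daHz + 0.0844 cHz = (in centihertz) 36.38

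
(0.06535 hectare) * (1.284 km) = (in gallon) 2.217e+08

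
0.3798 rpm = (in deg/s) 2.279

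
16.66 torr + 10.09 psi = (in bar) 0.7179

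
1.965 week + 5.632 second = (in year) 0.03769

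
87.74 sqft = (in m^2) 8.151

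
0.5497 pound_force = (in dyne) 2.445e+05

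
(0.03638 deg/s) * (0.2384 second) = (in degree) 0.008673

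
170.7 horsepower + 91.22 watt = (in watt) 1.274e+05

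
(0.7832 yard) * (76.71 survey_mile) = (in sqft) 9.517e+05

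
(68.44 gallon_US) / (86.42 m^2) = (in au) 2.004e-14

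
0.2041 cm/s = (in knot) 0.003967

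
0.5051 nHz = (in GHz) 5.051e-19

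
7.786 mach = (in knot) 5153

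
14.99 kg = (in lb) 33.05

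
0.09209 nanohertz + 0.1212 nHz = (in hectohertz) 2.133e-12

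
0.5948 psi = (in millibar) 41.01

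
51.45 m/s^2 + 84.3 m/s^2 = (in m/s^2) 135.8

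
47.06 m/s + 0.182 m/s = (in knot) 91.83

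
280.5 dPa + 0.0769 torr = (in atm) 0.000378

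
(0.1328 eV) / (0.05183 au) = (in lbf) 6.169e-31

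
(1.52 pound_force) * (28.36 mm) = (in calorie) 0.04583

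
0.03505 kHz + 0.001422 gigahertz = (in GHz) 0.001422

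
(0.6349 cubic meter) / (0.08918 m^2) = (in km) 0.007119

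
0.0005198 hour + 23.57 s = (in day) 0.0002945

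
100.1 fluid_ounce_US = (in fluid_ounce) 100.1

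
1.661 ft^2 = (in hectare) 1.543e-05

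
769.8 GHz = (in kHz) 7.698e+08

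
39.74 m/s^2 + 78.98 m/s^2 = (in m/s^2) 118.7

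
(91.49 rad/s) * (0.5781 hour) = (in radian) 1.904e+05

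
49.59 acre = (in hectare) 20.07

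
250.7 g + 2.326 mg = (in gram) 250.7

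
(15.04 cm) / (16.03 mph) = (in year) 6.655e-10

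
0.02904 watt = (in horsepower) 3.894e-05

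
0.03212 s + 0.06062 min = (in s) 3.669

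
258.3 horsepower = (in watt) 1.926e+05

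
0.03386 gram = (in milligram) 33.86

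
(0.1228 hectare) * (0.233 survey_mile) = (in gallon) 1.216e+08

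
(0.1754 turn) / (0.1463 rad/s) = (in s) 7.533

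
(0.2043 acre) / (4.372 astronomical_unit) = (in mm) 1.264e-06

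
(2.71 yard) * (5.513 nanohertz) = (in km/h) 4.918e-08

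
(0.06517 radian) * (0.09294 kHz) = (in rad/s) 6.057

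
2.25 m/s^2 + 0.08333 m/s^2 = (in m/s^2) 2.333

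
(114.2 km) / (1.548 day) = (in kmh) 3.074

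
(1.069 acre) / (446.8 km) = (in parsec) 3.138e-19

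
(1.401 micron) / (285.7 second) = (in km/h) 1.765e-08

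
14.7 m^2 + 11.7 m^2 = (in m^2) 26.4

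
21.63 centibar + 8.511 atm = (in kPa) 884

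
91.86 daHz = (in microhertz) 9.186e+08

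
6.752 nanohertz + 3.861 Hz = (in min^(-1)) 231.7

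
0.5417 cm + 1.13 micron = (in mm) 5.418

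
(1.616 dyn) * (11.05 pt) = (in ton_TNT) 1.506e-17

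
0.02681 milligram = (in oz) 9.457e-07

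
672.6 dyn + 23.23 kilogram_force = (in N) 227.8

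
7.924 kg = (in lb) 17.47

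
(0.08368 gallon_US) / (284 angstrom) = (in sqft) 1.201e+05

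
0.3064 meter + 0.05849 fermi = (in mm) 306.4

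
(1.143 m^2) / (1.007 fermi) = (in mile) 7.053e+11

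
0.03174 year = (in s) 1.001e+06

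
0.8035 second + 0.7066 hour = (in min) 42.41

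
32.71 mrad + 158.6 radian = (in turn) 25.25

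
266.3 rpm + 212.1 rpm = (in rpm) 478.4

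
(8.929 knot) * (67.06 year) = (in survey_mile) 6.036e+06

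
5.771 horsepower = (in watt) 4303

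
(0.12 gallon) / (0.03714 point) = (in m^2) 34.67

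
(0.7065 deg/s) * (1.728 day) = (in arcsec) 3.797e+08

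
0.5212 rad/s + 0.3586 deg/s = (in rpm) 5.037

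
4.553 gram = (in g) 4.553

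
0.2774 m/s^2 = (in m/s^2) 0.2774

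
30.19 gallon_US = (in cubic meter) 0.1143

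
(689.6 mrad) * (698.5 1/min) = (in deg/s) 460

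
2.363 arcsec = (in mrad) 0.01146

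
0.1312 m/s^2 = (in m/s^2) 0.1312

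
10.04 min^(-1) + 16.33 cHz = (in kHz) 0.0003306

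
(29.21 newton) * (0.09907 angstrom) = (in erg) 0.002894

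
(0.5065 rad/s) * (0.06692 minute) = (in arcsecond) 4.195e+05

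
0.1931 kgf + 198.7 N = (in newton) 200.6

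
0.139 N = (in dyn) 1.39e+04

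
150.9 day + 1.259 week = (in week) 22.82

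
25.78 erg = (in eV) 1.609e+13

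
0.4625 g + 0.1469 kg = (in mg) 1.474e+05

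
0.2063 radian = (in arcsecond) 4.255e+04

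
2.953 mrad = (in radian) 0.002953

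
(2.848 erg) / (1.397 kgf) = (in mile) 1.292e-11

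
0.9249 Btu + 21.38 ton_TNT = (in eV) 5.583e+29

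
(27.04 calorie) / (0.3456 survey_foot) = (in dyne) 1.074e+08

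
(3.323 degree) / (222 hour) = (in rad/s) 7.257e-08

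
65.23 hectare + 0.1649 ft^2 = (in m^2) 6.523e+05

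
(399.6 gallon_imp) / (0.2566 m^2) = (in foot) 23.23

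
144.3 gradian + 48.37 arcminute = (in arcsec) 4.704e+05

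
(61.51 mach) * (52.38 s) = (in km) 1097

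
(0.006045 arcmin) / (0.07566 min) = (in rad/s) 3.874e-07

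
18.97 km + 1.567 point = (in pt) 5.377e+07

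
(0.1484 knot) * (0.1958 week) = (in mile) 5.618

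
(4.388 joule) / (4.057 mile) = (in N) 0.0006721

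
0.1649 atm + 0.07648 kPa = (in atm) 0.1657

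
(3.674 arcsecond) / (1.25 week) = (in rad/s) 2.356e-11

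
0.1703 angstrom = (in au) 1.138e-22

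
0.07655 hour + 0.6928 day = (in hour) 16.7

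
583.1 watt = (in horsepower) 0.7819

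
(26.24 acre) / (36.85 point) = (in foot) 2.68e+07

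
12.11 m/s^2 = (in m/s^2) 12.11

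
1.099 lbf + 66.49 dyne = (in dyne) 4.889e+05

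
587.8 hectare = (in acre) 1452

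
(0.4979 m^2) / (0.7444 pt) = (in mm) 1.896e+06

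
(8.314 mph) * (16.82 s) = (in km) 0.06251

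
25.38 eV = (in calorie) 9.719e-19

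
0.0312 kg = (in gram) 31.2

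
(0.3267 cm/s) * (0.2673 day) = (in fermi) 7.545e+16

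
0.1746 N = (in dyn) 1.746e+04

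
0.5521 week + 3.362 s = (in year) 0.01059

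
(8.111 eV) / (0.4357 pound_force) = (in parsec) 2.173e-35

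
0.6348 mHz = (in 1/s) 0.0006348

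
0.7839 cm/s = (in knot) 0.01524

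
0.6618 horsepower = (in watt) 493.5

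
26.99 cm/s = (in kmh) 0.9716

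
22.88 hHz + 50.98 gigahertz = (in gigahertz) 50.98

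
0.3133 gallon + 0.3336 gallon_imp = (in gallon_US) 0.7139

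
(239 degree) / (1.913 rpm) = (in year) 6.603e-07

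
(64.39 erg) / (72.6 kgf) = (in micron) 0.009044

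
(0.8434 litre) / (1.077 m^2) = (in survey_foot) 0.002569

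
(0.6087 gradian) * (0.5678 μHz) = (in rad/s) 5.429e-09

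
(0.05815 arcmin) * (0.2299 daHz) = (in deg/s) 0.002228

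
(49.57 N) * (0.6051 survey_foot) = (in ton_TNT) 2.185e-09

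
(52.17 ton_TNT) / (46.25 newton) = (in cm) 4.72e+11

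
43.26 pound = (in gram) 1.962e+04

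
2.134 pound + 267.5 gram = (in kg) 1.235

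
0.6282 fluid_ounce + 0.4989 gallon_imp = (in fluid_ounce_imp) 80.48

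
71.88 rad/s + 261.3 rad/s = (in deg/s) 1.909e+04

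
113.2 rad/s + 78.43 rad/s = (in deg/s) 1.098e+04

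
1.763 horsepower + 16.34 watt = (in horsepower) 1.785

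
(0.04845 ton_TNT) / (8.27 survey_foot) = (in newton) 8.042e+07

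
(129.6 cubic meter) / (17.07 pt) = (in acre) 5.318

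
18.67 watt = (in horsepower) 0.02504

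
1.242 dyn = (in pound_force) 2.792e-06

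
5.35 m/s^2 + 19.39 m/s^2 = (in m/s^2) 24.74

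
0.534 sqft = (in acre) 1.226e-05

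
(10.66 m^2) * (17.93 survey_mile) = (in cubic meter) 3.076e+05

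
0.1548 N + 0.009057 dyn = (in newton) 0.1548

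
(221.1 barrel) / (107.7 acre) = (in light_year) 8.525e-21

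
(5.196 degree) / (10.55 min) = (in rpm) 0.001368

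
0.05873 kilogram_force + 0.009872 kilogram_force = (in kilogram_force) 0.0686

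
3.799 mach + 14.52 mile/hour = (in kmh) 4680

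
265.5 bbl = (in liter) 4.221e+04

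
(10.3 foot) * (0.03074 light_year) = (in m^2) 9.13e+14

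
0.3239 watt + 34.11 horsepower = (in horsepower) 34.11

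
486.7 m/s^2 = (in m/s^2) 486.7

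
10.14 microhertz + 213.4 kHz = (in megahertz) 0.2134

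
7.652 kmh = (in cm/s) 212.6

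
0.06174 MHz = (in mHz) 6.174e+07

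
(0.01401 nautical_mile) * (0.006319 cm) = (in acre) 4.051e-07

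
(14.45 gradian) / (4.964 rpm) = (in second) 0.4366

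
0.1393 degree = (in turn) 0.0003869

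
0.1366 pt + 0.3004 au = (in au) 0.3004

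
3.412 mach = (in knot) 2258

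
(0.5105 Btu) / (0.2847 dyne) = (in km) 1.892e+05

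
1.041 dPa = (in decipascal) 1.041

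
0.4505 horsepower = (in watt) 335.9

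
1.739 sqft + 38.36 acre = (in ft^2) 1.671e+06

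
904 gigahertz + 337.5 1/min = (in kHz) 9.04e+08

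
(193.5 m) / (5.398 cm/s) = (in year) 0.0001137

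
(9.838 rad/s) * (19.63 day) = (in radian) 1.669e+07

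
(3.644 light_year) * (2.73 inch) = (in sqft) 2.573e+16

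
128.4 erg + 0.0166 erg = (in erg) 128.4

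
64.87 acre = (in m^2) 2.625e+05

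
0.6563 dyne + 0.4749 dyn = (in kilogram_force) 1.154e-06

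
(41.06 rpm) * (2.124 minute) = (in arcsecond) 1.13e+08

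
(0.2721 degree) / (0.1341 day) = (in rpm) 3.914e-06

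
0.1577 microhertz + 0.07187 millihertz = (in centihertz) 0.007203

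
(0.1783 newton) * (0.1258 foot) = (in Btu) 6.48e-06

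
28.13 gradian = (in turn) 0.07032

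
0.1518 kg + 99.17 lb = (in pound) 99.5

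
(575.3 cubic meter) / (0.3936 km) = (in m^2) 1.462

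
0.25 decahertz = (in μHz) 2.5e+06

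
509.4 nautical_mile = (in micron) 9.434e+11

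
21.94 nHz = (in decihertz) 2.194e-07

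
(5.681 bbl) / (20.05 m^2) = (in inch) 1.774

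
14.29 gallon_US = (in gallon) 14.29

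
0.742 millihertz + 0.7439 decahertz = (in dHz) 74.4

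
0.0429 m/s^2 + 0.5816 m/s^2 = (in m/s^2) 0.6245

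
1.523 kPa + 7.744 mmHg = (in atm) 0.02522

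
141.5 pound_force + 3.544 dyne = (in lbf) 141.5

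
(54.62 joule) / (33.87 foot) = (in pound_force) 1.189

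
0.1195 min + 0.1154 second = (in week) 1.205e-05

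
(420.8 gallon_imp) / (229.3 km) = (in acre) 2.062e-09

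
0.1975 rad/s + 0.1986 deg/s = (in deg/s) 11.51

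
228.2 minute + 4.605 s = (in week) 0.02265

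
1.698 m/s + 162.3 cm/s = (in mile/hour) 7.429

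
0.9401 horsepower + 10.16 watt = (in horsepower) 0.9537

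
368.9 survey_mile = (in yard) 6.493e+05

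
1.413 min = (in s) 84.78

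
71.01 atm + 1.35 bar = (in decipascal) 7.33e+07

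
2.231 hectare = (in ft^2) 2.401e+05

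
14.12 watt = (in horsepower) 0.01894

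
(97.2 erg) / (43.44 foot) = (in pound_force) 1.65e-07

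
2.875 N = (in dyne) 2.875e+05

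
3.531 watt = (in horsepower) 0.004735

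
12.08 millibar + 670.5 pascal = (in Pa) 1878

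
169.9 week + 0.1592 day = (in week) 169.9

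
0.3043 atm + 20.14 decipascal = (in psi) 4.472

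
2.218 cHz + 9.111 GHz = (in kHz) 9.111e+06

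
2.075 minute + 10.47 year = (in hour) 9.172e+04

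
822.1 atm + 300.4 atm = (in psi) 1.65e+04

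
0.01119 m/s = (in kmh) 0.04028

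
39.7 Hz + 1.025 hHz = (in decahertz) 14.22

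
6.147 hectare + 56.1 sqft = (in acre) 15.19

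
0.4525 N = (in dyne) 4.525e+04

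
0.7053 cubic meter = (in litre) 705.3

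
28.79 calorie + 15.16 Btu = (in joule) 1.612e+04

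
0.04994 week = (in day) 0.3496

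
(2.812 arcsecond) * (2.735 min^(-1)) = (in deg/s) 3.561e-05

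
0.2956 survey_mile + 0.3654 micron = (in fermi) 4.757e+17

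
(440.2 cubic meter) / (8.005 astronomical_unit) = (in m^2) 3.676e-10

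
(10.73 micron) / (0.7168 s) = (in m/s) 1.497e-05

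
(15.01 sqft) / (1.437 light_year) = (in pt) 2.908e-13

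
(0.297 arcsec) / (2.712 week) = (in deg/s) 5.03e-11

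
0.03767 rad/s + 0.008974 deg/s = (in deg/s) 2.167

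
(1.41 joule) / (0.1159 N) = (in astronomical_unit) 8.132e-11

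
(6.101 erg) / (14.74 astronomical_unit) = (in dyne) 2.767e-14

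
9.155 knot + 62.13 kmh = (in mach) 0.06452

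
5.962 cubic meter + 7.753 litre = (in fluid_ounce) 2.019e+05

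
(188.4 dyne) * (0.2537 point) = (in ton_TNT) 4.03e-17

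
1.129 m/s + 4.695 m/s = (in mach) 0.0171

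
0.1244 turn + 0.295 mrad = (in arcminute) 2688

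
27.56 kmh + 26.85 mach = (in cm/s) 9.15e+05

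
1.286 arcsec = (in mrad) 0.006235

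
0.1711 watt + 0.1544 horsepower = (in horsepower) 0.1546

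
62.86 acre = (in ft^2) 2.738e+06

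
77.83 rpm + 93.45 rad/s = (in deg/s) 5821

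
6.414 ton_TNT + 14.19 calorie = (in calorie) 6.414e+09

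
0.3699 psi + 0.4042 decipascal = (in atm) 0.02517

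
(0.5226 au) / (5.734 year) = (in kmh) 1556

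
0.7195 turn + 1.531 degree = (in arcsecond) 9.38e+05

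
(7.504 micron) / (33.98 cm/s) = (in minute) 3.681e-07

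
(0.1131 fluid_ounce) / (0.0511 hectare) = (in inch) 2.577e-07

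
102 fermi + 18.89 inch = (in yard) 0.5247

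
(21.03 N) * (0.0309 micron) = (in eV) 4.056e+12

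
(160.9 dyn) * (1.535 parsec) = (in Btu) 7.223e+10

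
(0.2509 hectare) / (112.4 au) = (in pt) 4.23e-07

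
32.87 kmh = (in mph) 20.42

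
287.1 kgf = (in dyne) 2.815e+08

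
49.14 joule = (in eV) 3.067e+20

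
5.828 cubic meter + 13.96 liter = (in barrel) 36.74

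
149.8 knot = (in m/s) 77.06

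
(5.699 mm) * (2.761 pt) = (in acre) 1.372e-09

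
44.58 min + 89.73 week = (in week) 89.73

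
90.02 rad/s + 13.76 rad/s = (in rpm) 991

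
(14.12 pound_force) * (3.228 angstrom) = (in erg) 0.2027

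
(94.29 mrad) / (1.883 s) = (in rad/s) 0.05007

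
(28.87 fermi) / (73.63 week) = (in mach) 1.904e-24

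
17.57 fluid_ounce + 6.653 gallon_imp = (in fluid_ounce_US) 1040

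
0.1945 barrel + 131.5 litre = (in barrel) 1.022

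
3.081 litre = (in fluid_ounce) 104.2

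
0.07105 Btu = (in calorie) 17.92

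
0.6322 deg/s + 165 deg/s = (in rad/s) 2.891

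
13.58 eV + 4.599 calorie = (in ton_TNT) 4.599e-09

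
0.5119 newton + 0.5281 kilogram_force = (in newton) 5.691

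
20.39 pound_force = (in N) 90.7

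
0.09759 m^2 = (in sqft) 1.05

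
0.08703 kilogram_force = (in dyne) 8.535e+04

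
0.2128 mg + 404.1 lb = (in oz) 6466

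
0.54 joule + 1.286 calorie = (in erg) 5.921e+07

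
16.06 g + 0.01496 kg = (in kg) 0.03102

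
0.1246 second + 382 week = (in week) 382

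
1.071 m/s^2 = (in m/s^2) 1.071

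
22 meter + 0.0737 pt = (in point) 6.236e+04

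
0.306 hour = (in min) 18.36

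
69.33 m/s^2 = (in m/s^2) 69.33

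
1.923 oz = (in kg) 0.05452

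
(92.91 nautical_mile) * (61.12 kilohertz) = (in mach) 3.089e+07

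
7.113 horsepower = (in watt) 5304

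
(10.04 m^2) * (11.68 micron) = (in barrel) 0.0007376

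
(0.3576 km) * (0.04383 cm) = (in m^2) 0.1567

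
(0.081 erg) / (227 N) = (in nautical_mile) 1.927e-14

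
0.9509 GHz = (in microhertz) 9.509e+14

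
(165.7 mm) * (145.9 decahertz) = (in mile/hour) 540.8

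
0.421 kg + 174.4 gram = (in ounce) 21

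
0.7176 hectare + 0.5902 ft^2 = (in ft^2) 7.724e+04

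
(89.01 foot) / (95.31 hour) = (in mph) 0.0001769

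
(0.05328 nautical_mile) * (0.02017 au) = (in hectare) 2.977e+07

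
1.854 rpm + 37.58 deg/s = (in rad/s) 0.85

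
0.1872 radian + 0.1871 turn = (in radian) 1.363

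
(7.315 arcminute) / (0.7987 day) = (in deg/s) 1.767e-06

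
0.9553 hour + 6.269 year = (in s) 1.977e+08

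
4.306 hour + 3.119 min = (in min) 261.5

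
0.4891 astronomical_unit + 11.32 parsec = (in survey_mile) 2.17e+14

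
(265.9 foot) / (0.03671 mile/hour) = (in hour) 1.372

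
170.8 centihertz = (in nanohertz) 1.708e+09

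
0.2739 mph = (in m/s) 0.1224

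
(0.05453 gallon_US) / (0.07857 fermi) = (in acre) 6.492e+08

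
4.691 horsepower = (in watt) 3498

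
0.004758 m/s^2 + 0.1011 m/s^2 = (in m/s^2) 0.1059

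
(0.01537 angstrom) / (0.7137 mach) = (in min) 1.054e-16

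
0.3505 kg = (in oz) 12.36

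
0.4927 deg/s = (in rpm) 0.08212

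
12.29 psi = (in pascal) 8.474e+04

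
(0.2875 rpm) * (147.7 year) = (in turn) 2.232e+07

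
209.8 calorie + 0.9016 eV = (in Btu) 0.832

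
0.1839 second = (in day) 2.128e-06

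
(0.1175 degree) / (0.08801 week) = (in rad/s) 3.853e-08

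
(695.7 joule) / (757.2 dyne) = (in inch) 3.617e+06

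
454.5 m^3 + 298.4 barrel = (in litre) 5.019e+05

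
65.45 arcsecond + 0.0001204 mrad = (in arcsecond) 65.47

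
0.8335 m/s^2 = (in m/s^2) 0.8335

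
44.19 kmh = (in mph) 27.46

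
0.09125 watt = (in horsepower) 0.0001224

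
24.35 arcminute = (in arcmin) 24.35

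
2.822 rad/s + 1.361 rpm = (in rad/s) 2.965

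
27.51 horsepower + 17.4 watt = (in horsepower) 27.53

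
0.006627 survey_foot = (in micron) 2020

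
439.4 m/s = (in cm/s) 4.394e+04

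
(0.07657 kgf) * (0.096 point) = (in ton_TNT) 6.078e-15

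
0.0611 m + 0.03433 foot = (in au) 4.784e-13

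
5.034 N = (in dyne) 5.034e+05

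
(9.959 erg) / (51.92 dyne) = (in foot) 0.006293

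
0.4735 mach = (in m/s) 161.2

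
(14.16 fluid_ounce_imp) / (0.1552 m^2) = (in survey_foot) 0.008505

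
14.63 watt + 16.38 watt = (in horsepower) 0.04159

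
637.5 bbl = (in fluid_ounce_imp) 3.567e+06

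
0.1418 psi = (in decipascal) 9777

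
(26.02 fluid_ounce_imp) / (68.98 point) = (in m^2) 0.03038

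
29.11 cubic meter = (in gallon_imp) 6403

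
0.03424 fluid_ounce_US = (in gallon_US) 0.0002675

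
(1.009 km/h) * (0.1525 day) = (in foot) 1.212e+04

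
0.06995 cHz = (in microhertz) 699.5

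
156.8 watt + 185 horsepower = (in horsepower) 185.2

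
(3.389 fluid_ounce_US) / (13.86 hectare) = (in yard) 7.908e-10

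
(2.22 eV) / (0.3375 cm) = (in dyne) 1.054e-11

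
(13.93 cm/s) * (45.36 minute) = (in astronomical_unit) 2.534e-09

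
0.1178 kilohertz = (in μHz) 1.178e+08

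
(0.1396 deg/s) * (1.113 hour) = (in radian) 9.762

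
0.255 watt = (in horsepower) 0.000342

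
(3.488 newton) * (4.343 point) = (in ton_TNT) 1.277e-12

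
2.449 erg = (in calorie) 5.853e-08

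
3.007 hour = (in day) 0.1253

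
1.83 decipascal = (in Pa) 0.183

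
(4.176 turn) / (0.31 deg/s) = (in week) 0.008018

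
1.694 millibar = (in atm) 0.001672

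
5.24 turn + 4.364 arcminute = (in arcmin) 1.132e+05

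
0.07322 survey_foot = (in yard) 0.02441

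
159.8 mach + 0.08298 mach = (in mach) 159.9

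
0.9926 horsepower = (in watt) 740.2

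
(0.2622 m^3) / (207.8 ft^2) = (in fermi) 1.358e+13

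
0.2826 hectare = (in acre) 0.6983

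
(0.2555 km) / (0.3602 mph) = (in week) 0.002624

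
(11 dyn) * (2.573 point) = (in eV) 6.232e+11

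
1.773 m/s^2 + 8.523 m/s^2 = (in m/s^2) 10.3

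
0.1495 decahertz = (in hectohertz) 0.01495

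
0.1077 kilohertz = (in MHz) 0.0001077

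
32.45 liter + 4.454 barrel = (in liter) 740.6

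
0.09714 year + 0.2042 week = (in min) 5.312e+04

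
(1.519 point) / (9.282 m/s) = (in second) 5.773e-05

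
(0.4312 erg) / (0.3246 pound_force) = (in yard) 3.266e-08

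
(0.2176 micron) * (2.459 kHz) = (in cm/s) 0.05351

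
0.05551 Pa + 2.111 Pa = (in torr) 0.01625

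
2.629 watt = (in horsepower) 0.003526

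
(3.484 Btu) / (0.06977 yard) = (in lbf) 1.295e+04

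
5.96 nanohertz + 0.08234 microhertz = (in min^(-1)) 5.298e-06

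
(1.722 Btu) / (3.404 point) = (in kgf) 1.543e+05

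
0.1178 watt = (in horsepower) 0.000158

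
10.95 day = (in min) 1.577e+04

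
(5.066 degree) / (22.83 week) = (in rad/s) 6.404e-09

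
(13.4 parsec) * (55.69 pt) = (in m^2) 8.123e+15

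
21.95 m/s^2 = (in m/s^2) 21.95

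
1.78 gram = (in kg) 0.00178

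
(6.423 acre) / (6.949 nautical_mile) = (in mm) 2020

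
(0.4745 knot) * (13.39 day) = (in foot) 9.265e+05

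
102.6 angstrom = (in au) 6.858e-20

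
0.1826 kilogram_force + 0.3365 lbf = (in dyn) 3.288e+05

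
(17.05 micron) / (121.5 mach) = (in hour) 1.145e-13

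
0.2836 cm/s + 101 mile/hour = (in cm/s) 4515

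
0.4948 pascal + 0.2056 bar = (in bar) 0.2056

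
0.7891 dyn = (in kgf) 8.047e-07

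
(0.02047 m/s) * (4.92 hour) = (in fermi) 3.626e+17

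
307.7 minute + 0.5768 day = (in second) 6.83e+04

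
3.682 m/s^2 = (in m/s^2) 3.682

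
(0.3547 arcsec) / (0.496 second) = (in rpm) 3.311e-05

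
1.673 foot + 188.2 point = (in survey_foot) 1.891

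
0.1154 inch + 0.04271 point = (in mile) 1.831e-06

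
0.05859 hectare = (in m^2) 585.9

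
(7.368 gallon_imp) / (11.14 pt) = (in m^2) 8.523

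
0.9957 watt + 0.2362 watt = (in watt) 1.232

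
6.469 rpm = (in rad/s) 0.6774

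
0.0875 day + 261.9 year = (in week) 1.366e+04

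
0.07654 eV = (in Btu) 1.162e-23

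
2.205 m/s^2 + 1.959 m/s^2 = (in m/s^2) 4.164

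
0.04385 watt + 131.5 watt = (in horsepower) 0.1764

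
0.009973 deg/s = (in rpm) 0.001662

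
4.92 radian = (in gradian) 313.2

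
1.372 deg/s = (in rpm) 0.2287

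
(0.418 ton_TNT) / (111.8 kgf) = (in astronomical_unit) 1.066e-05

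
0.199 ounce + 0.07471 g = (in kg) 0.005716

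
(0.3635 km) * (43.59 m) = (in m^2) 1.584e+04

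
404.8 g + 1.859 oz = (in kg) 0.4575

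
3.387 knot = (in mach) 0.005117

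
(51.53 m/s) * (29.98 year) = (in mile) 3.027e+07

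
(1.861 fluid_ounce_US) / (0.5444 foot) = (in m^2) 0.0003317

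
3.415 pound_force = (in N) 15.19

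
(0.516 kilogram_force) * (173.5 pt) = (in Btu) 0.0002936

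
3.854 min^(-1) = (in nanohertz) 6.423e+07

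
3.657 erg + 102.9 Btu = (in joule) 1.086e+05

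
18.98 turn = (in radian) 119.3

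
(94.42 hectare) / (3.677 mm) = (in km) 2.568e+05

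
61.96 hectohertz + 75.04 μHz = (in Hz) 6196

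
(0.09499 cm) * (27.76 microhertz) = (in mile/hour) 5.899e-08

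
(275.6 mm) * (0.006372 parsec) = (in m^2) 5.419e+13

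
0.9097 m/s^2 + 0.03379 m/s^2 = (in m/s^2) 0.9435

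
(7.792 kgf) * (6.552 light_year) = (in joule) 4.737e+18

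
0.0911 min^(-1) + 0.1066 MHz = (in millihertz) 1.066e+08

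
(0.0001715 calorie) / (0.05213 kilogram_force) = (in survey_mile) 8.722e-07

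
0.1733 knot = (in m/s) 0.08915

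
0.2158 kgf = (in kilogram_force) 0.2158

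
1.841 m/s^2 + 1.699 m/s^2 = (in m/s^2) 3.54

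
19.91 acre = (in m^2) 8.057e+04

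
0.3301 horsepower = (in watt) 246.2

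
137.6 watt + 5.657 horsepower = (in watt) 4356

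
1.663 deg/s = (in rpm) 0.2772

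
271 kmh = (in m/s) 75.28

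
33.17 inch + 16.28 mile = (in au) 1.751e-07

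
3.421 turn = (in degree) 1232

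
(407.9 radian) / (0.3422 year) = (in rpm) 0.0003609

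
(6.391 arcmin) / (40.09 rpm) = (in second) 0.0004428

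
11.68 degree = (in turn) 0.03244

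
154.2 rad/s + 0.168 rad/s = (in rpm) 1474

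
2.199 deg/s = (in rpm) 0.3665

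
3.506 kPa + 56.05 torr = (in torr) 82.35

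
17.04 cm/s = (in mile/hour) 0.3812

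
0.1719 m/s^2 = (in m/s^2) 0.1719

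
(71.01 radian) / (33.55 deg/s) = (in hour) 0.03369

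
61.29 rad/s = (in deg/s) 3512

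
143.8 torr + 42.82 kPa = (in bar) 0.6199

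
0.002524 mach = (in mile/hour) 1.922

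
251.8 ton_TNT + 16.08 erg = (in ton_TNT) 251.8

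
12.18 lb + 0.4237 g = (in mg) 5.525e+06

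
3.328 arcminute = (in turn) 0.0001541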